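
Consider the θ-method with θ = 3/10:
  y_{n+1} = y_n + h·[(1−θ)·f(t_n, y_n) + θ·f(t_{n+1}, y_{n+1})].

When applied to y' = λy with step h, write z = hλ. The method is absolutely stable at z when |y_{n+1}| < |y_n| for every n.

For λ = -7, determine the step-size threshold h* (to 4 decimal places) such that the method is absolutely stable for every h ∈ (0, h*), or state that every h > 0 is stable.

(-5.0000,0); λ=-7 ⇒ h* = (5)/7 = 0.7143.

With y'=λy (z=hλ):
  y_{n+1} = y_n + z·[7/10·y_n + 3/10·y_{n+1}] ⇒ (1 − 3/10z)y_{n+1} = (1 + 7/10z)y_n
  ⇒ R(z) = (1 + 7/10z)/(1 − 3/10z).

Solve |R(x)|<1 on ℝ⁻.
x=-0.71: |R|=0.4147
R=−1: 1+7/10x = −1+3/10x ⇒ -2/5x=2 ⇒ x=2/(-2/5)=-5.0000
Confirm numerically:
  x=-4.277: |R|=0.87333 <1
  x=-4.125: |R|=0.84358 <1
  x=-2.815: |R|=0.52616 <1
  x=-2.635: |R|=0.47166 <1
  x=-5.544: |R|=1.08171 >1
  x=-5.315: |R|=1.04856 >1
  x=-5.193: |R|=1.03018 >1
So |R|<1 on (-5.0000, 0).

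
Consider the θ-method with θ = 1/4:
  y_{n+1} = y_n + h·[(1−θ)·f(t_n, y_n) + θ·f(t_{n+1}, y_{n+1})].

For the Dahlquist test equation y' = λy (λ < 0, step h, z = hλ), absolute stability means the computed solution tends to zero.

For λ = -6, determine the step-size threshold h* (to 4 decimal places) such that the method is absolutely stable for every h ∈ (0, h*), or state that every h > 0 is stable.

(-4.0000,0); λ=-6 ⇒ h* = (4)/6 = 0.6667.

With y'=λy (z=hλ):
  y_{n+1} = y_n + z·[3/4·y_n + 1/4·y_{n+1}] ⇒ (1 − 1/4z)y_{n+1} = (1 + 3/4z)y_n
  ⇒ R(z) = (1 + 3/4z)/(1 − 1/4z).

Solve |R(x)|<1 on ℝ⁻.
x=-0.56: |R|=0.5088
R=−1: 1+3/4x = −1+1/4x ⇒ -1/2x=2 ⇒ x=2/(-1/2)=-4.0000
Confirm numerically:
  x=-2.499: |R|=0.53808 <1
  x=-2.305: |R|=0.46233 <1
  x=-2.298: |R|=0.45951 <1
  x=-2.116: |R|=0.38391 <1
  x=-4.249: |R|=1.06037 >1
  x=-4.166: |R|=1.04066 >1
So |R|<1 on (-4.0000, 0).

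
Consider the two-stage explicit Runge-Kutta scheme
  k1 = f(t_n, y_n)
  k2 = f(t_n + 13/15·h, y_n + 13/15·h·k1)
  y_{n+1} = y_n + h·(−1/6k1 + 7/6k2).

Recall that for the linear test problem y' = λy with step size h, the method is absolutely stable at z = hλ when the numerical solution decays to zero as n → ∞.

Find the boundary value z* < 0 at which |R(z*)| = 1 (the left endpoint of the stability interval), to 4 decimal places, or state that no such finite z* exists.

Test eqn y'=λy, z=hλ:
  k1=λy_n ⇒ h·k1=z·y_n;  k2=λ(1+13/15z)y_n ⇒ h·k2=z(1+13/15z)y_n
  y_{n+1}/y_n = 1 − 1/6z + 7/6z(1+13/15z) = 1 + z + 91/90z²
  so R(z) = 1 + z + 91/90z².

Find x<0 with |R(x)|<1.
x=-0.45: |R|=0.7548
R=1: x+91/90x²=0 ⇒ x=−90/91=-0.9890; min R=1−1/(4·91/90)=0.7527>−1
Confirm numerically:
  x=-0.883: |R|=0.90535 <1
  x=-0.823: |R|=0.86185 <1
  x=-0.403: |R|=0.76121 <1
  x=-0.399: |R|=0.76197 <1
  x=-1.404: |R|=1.58912 >1
  x=-1.383: |R|=1.55094 >1
  x=-1.212: |R|=1.27327 >1
So |R|<1 on (-0.9890, 0).

z* = -0.9890.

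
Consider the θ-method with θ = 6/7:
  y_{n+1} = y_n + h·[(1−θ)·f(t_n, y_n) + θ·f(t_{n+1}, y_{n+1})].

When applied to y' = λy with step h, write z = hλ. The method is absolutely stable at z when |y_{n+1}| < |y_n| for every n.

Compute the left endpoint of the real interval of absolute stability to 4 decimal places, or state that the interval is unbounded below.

(−∞, 0) — no finite endpoint.

On y'=λy, z=hλ:
  y_{n+1} = y_n + z·[1/7·y_n + 6/7·y_{n+1}] ⇒ (1 − 6/7z)y_{n+1} = (1 + 1/7z)y_n
  so R(z) = (1 + 1/7z)/(1 − 6/7z).

Need |R(x)|<1, x<0.
x=-1.49: |R|=0.3457
x=-2: |R|=0.2632
x=-10: |R|=0.0448
x=-100: |R|=0.1532
θ=6/7≥1/2 ⇒ |1+1/7x|<|1−6/7x| ∀x<0 ⇒ unbounded interval.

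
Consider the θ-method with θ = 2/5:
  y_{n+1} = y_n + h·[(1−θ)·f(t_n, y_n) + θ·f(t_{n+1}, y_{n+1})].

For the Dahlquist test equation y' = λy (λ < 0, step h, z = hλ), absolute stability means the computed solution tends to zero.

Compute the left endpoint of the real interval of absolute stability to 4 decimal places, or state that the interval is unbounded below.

left endpoint -10.0000.

Test eqn y'=λy, z=hλ:
  y_{n+1} = y_n + z·[3/5·y_n + 2/5·y_{n+1}] ⇒ (1 − 2/5z)y_{n+1} = (1 + 3/5z)y_n
  so R(z) = (1 + 3/5z)/(1 − 2/5z).

Find x<0 with |R(x)|<1.
x=-1.57: |R|=0.0356
R=−1: 1+3/5x = −1+2/5x ⇒ -1/5x=2 ⇒ x=2/(-1/5)=-10.0000
Confirm numerically:
  x=-8.179: |R|=0.91474 <1
  x=-7.370: |R|=0.86677 <1
  x=-5.878: |R|=0.75400 <1
  x=-4.782: |R|=0.64172 <1
  x=-10.563: |R|=1.02155 >1
  x=-10.292: |R|=1.01141 >1
  x=-10.098: |R|=1.00389 >1
Stable set (-10.0000, 0).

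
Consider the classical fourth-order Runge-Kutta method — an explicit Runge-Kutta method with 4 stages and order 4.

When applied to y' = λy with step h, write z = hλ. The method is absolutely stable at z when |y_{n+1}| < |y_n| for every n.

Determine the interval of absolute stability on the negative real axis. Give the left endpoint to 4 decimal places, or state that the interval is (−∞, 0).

On y'=λy, z=hλ:
  order 4, 4-stage ⇒ R(z)=1+z+z^2/2+z^3/6+z^4/24
  (e.g. R(-1.32)=0.29437, |R|=0.29437)

Find x<0 with |R(x)|<1.
x=-1.32: |R|=0.2944
|R(-0.98)|=0.3818 |R(-0.69)|=0.5027 |R(-0.52)|=0.5948
Bisect:
  x_lo=-3.2557 |R|=1.9739  x_hi=-0.3605 |R|=0.6974
  mid=-1.80810 |R|=0.28666 →hi
  mid=-2.53190 |R|=0.68050 →hi
  mid=-2.89379 |R|=1.17629 →lo
  mid=-2.71285 |R|=0.89615 →hi
  mid=-2.80332 |R|=1.02752 →lo
  mid=-2.75808 |R|=0.95974 →hi
  mid=-2.78070 |R|=0.99310 →hi
  mid=-2.79201 |R|=1.01017 →lo
  mid=-2.78636 |R|=1.00160 →lo
  ...
  [-2.78530,-2.78512] ⇒ x*=-2.7853
Interval (-2.7853, 0).

(-2.7853, 0).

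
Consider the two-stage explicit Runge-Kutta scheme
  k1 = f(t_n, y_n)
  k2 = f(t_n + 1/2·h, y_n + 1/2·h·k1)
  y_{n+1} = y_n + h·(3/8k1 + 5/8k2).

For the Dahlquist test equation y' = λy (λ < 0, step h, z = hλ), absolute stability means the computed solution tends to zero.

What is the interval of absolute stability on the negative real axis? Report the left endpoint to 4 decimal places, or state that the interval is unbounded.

On y'=λy, z=hλ:
  k1=λy_n ⇒ h·k1=z·y_n;  k2=λ(1+1/2z)y_n ⇒ h·k2=z(1+1/2z)y_n
  y_{n+1}/y_n = 1 + 3/8z + 5/8z(1+1/2z) = 1 + z + 5/16z²
  R(z) = 1 + z + 5/16z².

Boundary: |R(x)|=1, x<0.
x=-0.5: |R|=0.5781
R=1: x+5/16x²=0 ⇒ x=−16/5=-3.2000; min R=1−1/(4·5/16)=0.2000>−1
Confirm numerically:
  x=-2.523: |R|=0.46623 <1
  x=-2.060: |R|=0.26613 <1
  x=-1.720: |R|=0.20450 <1
  x=-3.602: |R|=1.45250 >1
  x=-3.329: |R|=1.13420 >1
Interval (-3.2000, 0).

(-3.2000, 0).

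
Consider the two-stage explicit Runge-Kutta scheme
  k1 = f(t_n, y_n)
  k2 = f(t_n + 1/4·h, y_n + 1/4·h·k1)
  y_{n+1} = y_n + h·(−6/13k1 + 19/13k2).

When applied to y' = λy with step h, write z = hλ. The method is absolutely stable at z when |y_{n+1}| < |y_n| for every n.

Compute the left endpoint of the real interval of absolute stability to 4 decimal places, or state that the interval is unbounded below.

Set f=λy, z=hλ:
  k1=λy_n ⇒ h·k1=z·y_n;  k2=λ(1+1/4z)y_n ⇒ h·k2=z(1+1/4z)y_n
  y_{n+1}/y_n = 1 − 6/13z + 19/13z(1+1/4z) = 1 + z + 19/52z²
  so R(z) = 1 + z + 19/52z².

Find x<0 with |R(x)|<1.
x=-1.35: |R|=0.3159
R=1: x+19/52x²=0 ⇒ x=−52/19=-2.7368; min R=1−1/(4·19/52)=0.3158>−1
Confirm numerically:
  x=-2.303: |R|=0.63493 <1
  x=-2.285: |R|=0.62276 <1
  x=-1.984: |R|=0.45425 <1
  x=-1.264: |R|=0.31977 <1
  x=-3.327: |R|=1.71742 >1
  x=-2.799: |R|=1.06357 >1
Stable set (-2.7368, 0).

left endpoint -2.7368.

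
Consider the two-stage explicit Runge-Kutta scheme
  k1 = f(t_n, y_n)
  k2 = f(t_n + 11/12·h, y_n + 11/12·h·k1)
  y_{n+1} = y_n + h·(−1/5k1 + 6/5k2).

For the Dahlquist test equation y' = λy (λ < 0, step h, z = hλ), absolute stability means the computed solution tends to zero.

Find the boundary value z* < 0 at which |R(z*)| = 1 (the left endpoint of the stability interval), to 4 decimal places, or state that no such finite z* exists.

left endpoint -0.9091.

With y'=λy (z=hλ):
  k1=λy_n ⇒ h·k1=z·y_n;  k2=λ(1+11/12z)y_n ⇒ h·k2=z(1+11/12z)y_n
  y_{n+1}/y_n = 1 − 1/5z + 6/5z(1+11/12z) = 1 + z + 11/10z²
  so R(z) = 1 + z + 11/10z².

Find x<0 with |R(x)|<1.
x=-1.02: |R|=1.1244
R=1: x+11/10x²=0 ⇒ x=−10/11=-0.9091; min R=1−1/(4·11/10)=0.7727>−1
Confirm numerically:
  x=-0.856: |R|=0.95001 <1
  x=-0.625: |R|=0.80469 <1
  x=-0.388: |R|=0.77760 <1
  x=-1.376: |R|=1.70671 >1
  x=-1.131: |R|=1.27608 >1
  x=-1.091: |R|=1.21831 >1
So |R|<1 on (-0.9091, 0).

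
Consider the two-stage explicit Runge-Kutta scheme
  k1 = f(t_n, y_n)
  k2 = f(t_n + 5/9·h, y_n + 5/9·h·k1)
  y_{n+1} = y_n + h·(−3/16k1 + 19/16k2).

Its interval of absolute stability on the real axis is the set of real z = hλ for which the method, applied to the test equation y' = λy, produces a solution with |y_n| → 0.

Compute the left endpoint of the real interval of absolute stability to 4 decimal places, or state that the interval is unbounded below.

left endpoint -1.5158.

Test eqn y'=λy, z=hλ:
  k1=λy_n ⇒ h·k1=z·y_n;  k2=λ(1+5/9z)y_n ⇒ h·k2=z(1+5/9z)y_n
  y_{n+1}/y_n = 1 − 3/16z + 19/16z(1+5/9z) = 1 + z + 95/144z²
  so R(z) = 1 + z + 95/144z².

Solve |R(x)|<1 on ℝ⁻.
x=-1.19: |R|=0.7442
R=1: x+95/144x²=0 ⇒ x=−144/95=-1.5158; min R=1−1/(4·95/144)=0.6211>−1
Confirm numerically:
  x=-1.439: |R|=0.92710 <1
  x=-1.216: |R|=0.75950 <1
  x=-0.629: |R|=0.63201 <1
  x=-1.986: |R|=1.61607 >1
  x=-1.861: |R|=1.42383 >1
  x=-1.804: |R|=1.34301 >1
Stable set (-1.5158, 0).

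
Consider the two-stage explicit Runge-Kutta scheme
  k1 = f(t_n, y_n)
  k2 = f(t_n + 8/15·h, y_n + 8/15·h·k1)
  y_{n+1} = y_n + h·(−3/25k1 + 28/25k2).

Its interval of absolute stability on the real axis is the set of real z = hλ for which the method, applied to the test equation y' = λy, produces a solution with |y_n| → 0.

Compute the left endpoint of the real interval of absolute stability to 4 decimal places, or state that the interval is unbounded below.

left endpoint -1.6741.

On y'=λy, z=hλ:
  k1=λy_n ⇒ h·k1=z·y_n;  k2=λ(1+8/15z)y_n ⇒ h·k2=z(1+8/15z)y_n
  y_{n+1}/y_n = 1 − 3/25z + 28/25z(1+8/15z) = 1 + z + 224/375z²
  so R(z) = 1 + z + 224/375z².

Solve |R(x)|<1 on ℝ⁻.
x=-1.65: |R|=0.9762
R=1: x+224/375x²=0 ⇒ x=−375/224=-1.6741; min R=1−1/(4·224/375)=0.5815>−1
Confirm numerically:
  x=-1.166: |R|=0.64611 <1
  x=-1.124: |R|=0.63066 <1
  x=-1.036: |R|=0.60512 <1
  x=-2.053: |R|=1.46465 >1
  x=-1.927: |R|=1.29110 >1
  x=-1.801: |R|=1.13651 >1
So |R|<1 on (-1.6741, 0).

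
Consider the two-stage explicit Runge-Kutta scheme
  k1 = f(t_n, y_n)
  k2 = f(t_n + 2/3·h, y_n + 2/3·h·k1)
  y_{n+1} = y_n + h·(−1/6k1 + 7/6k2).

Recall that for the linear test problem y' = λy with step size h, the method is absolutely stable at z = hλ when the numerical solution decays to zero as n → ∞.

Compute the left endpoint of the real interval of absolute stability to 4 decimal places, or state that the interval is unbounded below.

Set f=λy, z=hλ:
  k1=λy_n ⇒ h·k1=z·y_n;  k2=λ(1+2/3z)y_n ⇒ h·k2=z(1+2/3z)y_n
  y_{n+1}/y_n = 1 − 1/6z + 7/6z(1+2/3z) = 1 + z + 7/9z²
  ⇒ R(z) = 1 + z + 7/9z².

Need |R(x)|<1, x<0.
x=-1.14: |R|=0.8708
R=1: x+7/9x²=0 ⇒ x=−9/7=-1.2857; min R=1−1/(4·7/9)=0.6786>−1
Confirm numerically:
  x=-1.089: |R|=0.83338 <1
  x=-0.883: |R|=0.72342 <1
  x=-0.746: |R|=0.68685 <1
  x=-0.627: |R|=0.67877 <1
  x=-1.755: |R|=1.64057 >1
  x=-1.447: |R|=1.18152 >1
So |R|<1 on (-1.2857, 0).

left endpoint -1.2857.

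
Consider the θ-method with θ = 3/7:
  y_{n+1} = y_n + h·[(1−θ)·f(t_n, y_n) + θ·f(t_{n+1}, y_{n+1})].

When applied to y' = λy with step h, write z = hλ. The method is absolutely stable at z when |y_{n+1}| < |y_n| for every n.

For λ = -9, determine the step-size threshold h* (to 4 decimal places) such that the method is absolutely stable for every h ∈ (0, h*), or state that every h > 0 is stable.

Test eqn y'=λy, z=hλ:
  y_{n+1} = y_n + z·[4/7·y_n + 3/7·y_{n+1}] ⇒ (1 − 3/7z)y_{n+1} = (1 + 4/7z)y_n
  ⇒ R(z) = (1 + 4/7z)/(1 − 3/7z).

Solve |R(x)|<1 on ℝ⁻.
x=-1.3: |R|=0.1651
R=−1: 1+4/7x = −1+3/7x ⇒ -1/7x=2 ⇒ x=2/(-1/7)=-14.0000
Confirm numerically:
  x=-10.841: |R|=0.92007 <1
  x=-9.917: |R|=0.88890 <1
  x=-8.880: |R|=0.84780 <1
  x=-14.481: |R|=1.00954 >1
  x=-14.366: |R|=1.00731 >1
Stable set (-14.0000, 0).

(-14.0000,0); λ=-9 ⇒ h* = (14)/9 = 1.5556.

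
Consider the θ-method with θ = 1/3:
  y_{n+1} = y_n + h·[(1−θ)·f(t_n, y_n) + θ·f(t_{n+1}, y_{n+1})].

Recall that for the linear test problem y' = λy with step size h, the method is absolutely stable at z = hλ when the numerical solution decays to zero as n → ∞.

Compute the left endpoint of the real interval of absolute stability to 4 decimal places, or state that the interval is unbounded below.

Test eqn y'=λy, z=hλ:
  y_{n+1} = y_n + z·[2/3·y_n + 1/3·y_{n+1}] ⇒ (1 − 1/3z)y_{n+1} = (1 + 2/3z)y_n
  so R(z) = (1 + 2/3z)/(1 − 1/3z).

Solve |R(x)|<1 on ℝ⁻.
x=-0.98: |R|=0.2613
R=−1: 1+2/3x = −1+1/3x ⇒ -1/3x=2 ⇒ x=2/(-1/3)=-6.0000
Confirm numerically:
  x=-5.669: |R|=0.96182 <1
  x=-4.722: |R|=0.83450 <1
  x=-3.573: |R|=0.63076 <1
  x=-2.638: |R|=0.40369 <1
  x=-6.507: |R|=1.05333 >1
  x=-6.159: |R|=1.01736 >1
Stable set (-6.0000, 0).

left endpoint -6.0000.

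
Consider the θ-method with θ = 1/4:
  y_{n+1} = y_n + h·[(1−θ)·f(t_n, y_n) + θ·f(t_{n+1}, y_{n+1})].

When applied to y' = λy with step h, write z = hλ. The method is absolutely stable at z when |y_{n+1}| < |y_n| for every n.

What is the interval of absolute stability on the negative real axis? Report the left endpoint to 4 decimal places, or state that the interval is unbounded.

With y'=λy (z=hλ):
  y_{n+1} = y_n + z·[3/4·y_n + 1/4·y_{n+1}] ⇒ (1 − 1/4z)y_{n+1} = (1 + 3/4z)y_n
  R(z) = (1 + 3/4z)/(1 − 1/4z).

Boundary: |R(x)|=1, x<0.
x=-1.53: |R|=0.1067
R=−1: 1+3/4x = −1+1/4x ⇒ -1/2x=2 ⇒ x=2/(-1/2)=-4.0000
Confirm numerically:
  x=-3.382: |R|=0.83257 <1
  x=-3.194: |R|=0.77592 <1
  x=-2.631: |R|=0.58709 <1
  x=-2.502: |R|=0.53922 <1
  x=-4.410: |R|=1.09750 >1
  x=-4.287: |R|=1.06927 >1
  x=-4.217: |R|=1.05282 >1
Interval (-4.0000, 0).

z∈(-4.0000,0).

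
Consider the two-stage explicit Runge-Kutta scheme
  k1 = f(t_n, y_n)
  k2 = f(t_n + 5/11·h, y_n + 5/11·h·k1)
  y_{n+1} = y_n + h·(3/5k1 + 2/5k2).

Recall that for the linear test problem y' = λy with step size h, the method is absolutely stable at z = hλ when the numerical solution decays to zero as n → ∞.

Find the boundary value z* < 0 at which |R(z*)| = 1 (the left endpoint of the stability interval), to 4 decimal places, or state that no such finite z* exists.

Set f=λy, z=hλ:
  k1=λy_n ⇒ h·k1=z·y_n;  k2=λ(1+5/11z)y_n ⇒ h·k2=z(1+5/11z)y_n
  y_{n+1}/y_n = 1 + 3/5z + 2/5z(1+5/11z) = 1 + z + 2/11z²
  ⇒ R(z) = 1 + z + 2/11z².

Find x<0 with |R(x)|<1.
x=-0.4: |R|=0.6291
R=1: x+2/11x²=0 ⇒ x=−11/2=-5.5000; min R=1−1/(4·2/11)=-0.3750>−1
Confirm numerically:
  x=-5.323: |R|=0.82870 <1
  x=-5.237: |R|=0.74958 <1
  x=-3.265: |R|=0.32678 <1
  x=-3.065: |R|=0.35696 <1
  x=-5.935: |R|=1.46940 >1
  x=-5.765: |R|=1.27777 >1
Interval (-5.5000, 0).

left endpoint -5.5000.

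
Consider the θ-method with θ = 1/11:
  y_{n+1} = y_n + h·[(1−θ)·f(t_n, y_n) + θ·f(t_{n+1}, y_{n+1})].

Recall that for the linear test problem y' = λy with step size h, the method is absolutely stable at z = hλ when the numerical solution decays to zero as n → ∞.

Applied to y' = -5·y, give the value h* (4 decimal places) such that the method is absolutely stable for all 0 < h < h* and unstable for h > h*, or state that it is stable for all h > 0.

(-2.4444,0); λ=-5 ⇒ h* = (22/9)/5 = 0.4889.

With y'=λy (z=hλ):
  y_{n+1} = y_n + z·[10/11·y_n + 1/11·y_{n+1}] ⇒ (1 − 1/11z)y_{n+1} = (1 + 10/11z)y_n
  Hence R(z) = (1 + 10/11z)/(1 − 1/11z).

Boundary: |R(x)|=1, x<0.
x=-1.49: |R|=0.3122
R=−1: 1+10/11x = −1+1/11x ⇒ -9/11x=2 ⇒ x=2/(-9/11)=-2.4444
Confirm numerically:
  x=-1.878: |R|=0.60413 <1
  x=-1.681: |R|=0.45817 <1
  x=-1.210: |R|=0.09009 <1
  x=-2.852: |R|=1.26480 >1
  x=-2.806: |R|=1.23569 >1
So |R|<1 on (-2.4444, 0).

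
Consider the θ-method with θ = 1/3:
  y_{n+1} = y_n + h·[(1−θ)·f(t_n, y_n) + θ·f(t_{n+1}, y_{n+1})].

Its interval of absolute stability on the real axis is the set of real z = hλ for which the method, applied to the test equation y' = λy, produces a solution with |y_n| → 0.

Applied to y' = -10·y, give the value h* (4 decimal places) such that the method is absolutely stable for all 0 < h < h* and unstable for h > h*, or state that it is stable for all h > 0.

(-6.0000,0); λ=-10 ⇒ h* = (6)/10 = 0.6000.

Test eqn y'=λy, z=hλ:
  y_{n+1} = y_n + z·[2/3·y_n + 1/3·y_{n+1}] ⇒ (1 − 1/3z)y_{n+1} = (1 + 2/3z)y_n
  ⇒ R(z) = (1 + 2/3z)/(1 − 1/3z).

Need |R(x)|<1, x<0.
x=-0.74: |R|=0.4064
R=−1: 1+2/3x = −1+1/3x ⇒ -1/3x=2 ⇒ x=2/(-1/3)=-6.0000
Confirm numerically:
  x=-4.204: |R|=0.75069 <1
  x=-4.008: |R|=0.71575 <1
  x=-2.874: |R|=0.46782 <1
  x=-6.464: |R|=1.04903 >1
  x=-6.069: |R|=1.00761 >1
  x=-6.062: |R|=1.00684 >1
Interval (-6.0000, 0).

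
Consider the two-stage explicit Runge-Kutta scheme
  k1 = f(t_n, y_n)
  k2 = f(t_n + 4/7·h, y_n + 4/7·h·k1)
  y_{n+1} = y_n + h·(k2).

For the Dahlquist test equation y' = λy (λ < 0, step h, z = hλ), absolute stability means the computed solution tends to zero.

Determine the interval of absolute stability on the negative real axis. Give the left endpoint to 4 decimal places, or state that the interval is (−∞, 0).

(-1.7500, 0).

Test eqn y'=λy, z=hλ:
  k1=λy_n ⇒ h·k1=z·y_n;  k2=λ(1+4/7z)y_n ⇒ h·k2=z(1+4/7z)y_n
  y_{n+1}/y_n = 1 + z(1+4/7z) = 1 + z + 4/7z²
  ⇒ R(z) = 1 + z + 4/7z².

Find x<0 with |R(x)|<1.
x=-1.63: |R|=0.8882
R=1: x+4/7x²=0 ⇒ x=−7/4=-1.7500; min R=1−1/(4·4/7)=0.5625>−1
Confirm numerically:
  x=-1.460: |R|=0.75806 <1
  x=-1.241: |R|=0.63905 <1
  x=-0.856: |R|=0.56271 <1
  x=-2.163: |R|=1.51047 >1
  x=-2.124: |R|=1.45393 >1
  x=-1.969: |R|=1.24641 >1
Stable set (-1.7500, 0).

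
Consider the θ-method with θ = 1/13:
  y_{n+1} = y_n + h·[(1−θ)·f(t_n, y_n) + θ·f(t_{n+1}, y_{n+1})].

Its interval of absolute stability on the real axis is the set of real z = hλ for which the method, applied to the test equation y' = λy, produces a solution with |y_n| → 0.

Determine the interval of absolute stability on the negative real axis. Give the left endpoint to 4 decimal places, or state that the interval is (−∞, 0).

With y'=λy (z=hλ):
  y_{n+1} = y_n + z·[12/13·y_n + 1/13·y_{n+1}] ⇒ (1 − 1/13z)y_{n+1} = (1 + 12/13z)y_n
  R(z) = (1 + 12/13z)/(1 − 1/13z).

Boundary: |R(x)|=1, x<0.
x=-1.44: |R|=0.2964
R=−1: 1+12/13x = −1+1/13x ⇒ -11/13x=2 ⇒ x=2/(-11/13)=-2.3636
Confirm numerically:
  x=-1.283: |R|=0.16775 <1
  x=-1.076: |R|=0.00625 <1
  x=-1.001: |R|=0.07057 <1
  x=-2.873: |R|=1.35299 >1
  x=-2.745: |R|=1.26643 >1
  x=-2.711: |R|=1.24321 >1
Stable set (-2.3636, 0).

(-2.3636, 0).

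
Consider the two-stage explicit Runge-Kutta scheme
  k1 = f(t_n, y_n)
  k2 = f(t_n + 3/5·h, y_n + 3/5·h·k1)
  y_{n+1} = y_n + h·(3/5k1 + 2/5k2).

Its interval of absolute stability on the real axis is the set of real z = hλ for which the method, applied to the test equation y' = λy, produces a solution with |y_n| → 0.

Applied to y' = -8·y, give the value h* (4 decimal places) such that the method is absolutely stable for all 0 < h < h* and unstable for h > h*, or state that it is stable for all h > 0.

(-4.1667,0); λ=-8 ⇒ h* = (25/6)/8 = 0.5208.

Test eqn y'=λy, z=hλ:
  k1=λy_n ⇒ h·k1=z·y_n;  k2=λ(1+3/5z)y_n ⇒ h·k2=z(1+3/5z)y_n
  y_{n+1}/y_n = 1 + 3/5z + 2/5z(1+3/5z) = 1 + z + 6/25z²
  so R(z) = 1 + z + 6/25z².

Boundary: |R(x)|=1, x<0.
x=-0.97: |R|=0.2558
R=1: x+6/25x²=0 ⇒ x=−25/6=-4.1667; min R=1−1/(4·6/25)=-0.0417>−1
Confirm numerically:
  x=-3.179: |R|=0.24645 <1
  x=-3.167: |R|=0.24017 <1
  x=-2.784: |R|=0.07616 <1
  x=-4.745: |R|=1.65861 >1
  x=-4.243: |R|=1.07773 >1
Interval (-4.1667, 0).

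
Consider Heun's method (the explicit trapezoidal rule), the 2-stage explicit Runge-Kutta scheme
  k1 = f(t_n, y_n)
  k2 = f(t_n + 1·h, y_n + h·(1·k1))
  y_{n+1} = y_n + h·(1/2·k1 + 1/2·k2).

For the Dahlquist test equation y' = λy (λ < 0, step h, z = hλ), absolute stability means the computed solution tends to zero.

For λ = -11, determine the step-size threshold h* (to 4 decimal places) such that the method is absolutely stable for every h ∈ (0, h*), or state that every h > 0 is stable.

Set f=λy, z=hλ:
  order 2, 2-stage ⇒ R(z)=1+z+z^2/2
  (e.g. R(-0.88)=0.50720, |R|=0.50720)

Boundary: |R(x)|=1, x<0.
x=-0.88: |R|=0.5072
|R(-1.6)|=0.6800 |R(-0.93)|=0.5025 |R(-0.67)|=0.5544
Bisect:
  x_lo=-2.6408 |R|=1.8462  x_hi=-0.2203 |R|=0.8040
  mid=-1.43055 |R|=0.59269 →hi
  mid=-2.03569 |R|=1.03633 →lo
  mid=-1.73312 |R|=0.76873 →hi
  mid=-1.88441 |R|=0.89109 →hi
  mid=-1.96005 |R|=0.96085 →hi
  mid=-1.99787 |R|=0.99787 →hi
  mid=-2.01678 |R|=1.01692 →lo
  ...
  [-2.00009,-1.99994] ⇒ x*=-2.0000
Stable set (-2.0000, 0).

(-2.0000,0); λ=-11 ⇒ h* = 0.1818.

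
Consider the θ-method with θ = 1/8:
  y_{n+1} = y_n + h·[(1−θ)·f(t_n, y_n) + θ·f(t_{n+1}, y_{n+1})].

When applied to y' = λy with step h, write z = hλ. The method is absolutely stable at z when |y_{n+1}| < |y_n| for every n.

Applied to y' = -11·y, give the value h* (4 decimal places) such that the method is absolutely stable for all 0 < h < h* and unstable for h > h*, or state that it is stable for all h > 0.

With y'=λy (z=hλ):
  y_{n+1} = y_n + z·[7/8·y_n + 1/8·y_{n+1}] ⇒ (1 − 1/8z)y_{n+1} = (1 + 7/8z)y_n
  ⇒ R(z) = (1 + 7/8z)/(1 − 1/8z).

Boundary: |R(x)|=1, x<0.
x=-1.57: |R|=0.3124
R=−1: 1+7/8x = −1+1/8x ⇒ -3/4x=2 ⇒ x=2/(-3/4)=-2.6667
Confirm numerically:
  x=-2.594: |R|=0.95884 <1
  x=-2.508: |R|=0.90940 <1
  x=-2.341: |R|=0.81104 <1
  x=-1.908: |R|=0.54057 <1
  x=-3.047: |R|=1.20657 >1
  x=-2.974: |R|=1.16803 >1
Stable set (-2.6667, 0).

(-2.6667,0); λ=-11 ⇒ h* = (8/3)/11 = 0.2424.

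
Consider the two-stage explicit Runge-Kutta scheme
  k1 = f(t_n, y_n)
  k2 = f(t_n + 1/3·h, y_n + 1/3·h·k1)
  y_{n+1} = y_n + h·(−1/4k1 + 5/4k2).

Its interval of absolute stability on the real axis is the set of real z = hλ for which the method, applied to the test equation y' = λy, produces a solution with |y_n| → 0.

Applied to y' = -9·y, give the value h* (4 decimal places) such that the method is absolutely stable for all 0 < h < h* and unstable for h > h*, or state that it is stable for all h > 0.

Set f=λy, z=hλ:
  k1=λy_n ⇒ h·k1=z·y_n;  k2=λ(1+1/3z)y_n ⇒ h·k2=z(1+1/3z)y_n
  y_{n+1}/y_n = 1 − 1/4z + 5/4z(1+1/3z) = 1 + z + 5/12z²
  Hence R(z) = 1 + z + 5/12z².

Boundary: |R(x)|=1, x<0.
x=-1.09: |R|=0.4050
R=1: x+5/12x²=0 ⇒ x=−12/5=-2.4000; min R=1−1/(4·5/12)=0.4000>−1
Confirm numerically:
  x=-2.060: |R|=0.70817 <1
  x=-1.772: |R|=0.53633 <1
  x=-0.983: |R|=0.41962 <1
  x=-2.725: |R|=1.36901 >1
  x=-2.626: |R|=1.24728 >1
  x=-2.488: |R|=1.09123 >1
Stable set (-2.4000, 0).

(-2.4000,0); λ=-9 ⇒ h* = (12/5)/9 = 0.2667.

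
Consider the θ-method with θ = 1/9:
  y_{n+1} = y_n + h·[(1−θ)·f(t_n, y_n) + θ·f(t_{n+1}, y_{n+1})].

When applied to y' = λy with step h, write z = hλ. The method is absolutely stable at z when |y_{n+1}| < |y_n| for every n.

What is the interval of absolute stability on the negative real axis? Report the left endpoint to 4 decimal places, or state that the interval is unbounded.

z∈(-2.5714,0).

Test eqn y'=λy, z=hλ:
  y_{n+1} = y_n + z·[8/9·y_n + 1/9·y_{n+1}] ⇒ (1 − 1/9z)y_{n+1} = (1 + 8/9z)y_n
  so R(z) = (1 + 8/9z)/(1 − 1/9z).

Solve |R(x)|<1 on ℝ⁻.
x=-0.48: |R|=0.5443
R=−1: 1+8/9x = −1+1/9x ⇒ -7/9x=2 ⇒ x=2/(-7/9)=-2.5714
Confirm numerically:
  x=-2.350: |R|=0.86344 <1
  x=-2.055: |R|=0.67300 <1
  x=-1.903: |R|=0.57085 <1
  x=-3.010: |R|=1.25562 >1
  x=-3.009: |R|=1.25506 >1
  x=-2.986: |R|=1.24212 >1
Interval (-2.5714, 0).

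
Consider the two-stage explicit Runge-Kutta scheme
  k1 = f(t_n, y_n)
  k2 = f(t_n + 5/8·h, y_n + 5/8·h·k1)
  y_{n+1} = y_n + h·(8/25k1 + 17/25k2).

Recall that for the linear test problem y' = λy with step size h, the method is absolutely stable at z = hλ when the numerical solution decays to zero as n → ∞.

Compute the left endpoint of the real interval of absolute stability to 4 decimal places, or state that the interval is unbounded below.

Set f=λy, z=hλ:
  k1=λy_n ⇒ h·k1=z·y_n;  k2=λ(1+5/8z)y_n ⇒ h·k2=z(1+5/8z)y_n
  y_{n+1}/y_n = 1 + 8/25z + 17/25z(1+5/8z) = 1 + z + 17/40z²
  Hence R(z) = 1 + z + 17/40z².

Boundary: |R(x)|=1, x<0.
x=-1.22: |R|=0.4126
R=1: x+17/40x²=0 ⇒ x=−40/17=-2.3529; min R=1−1/(4·17/40)=0.4118>−1
Confirm numerically:
  x=-2.088: |R|=0.76489 <1
  x=-1.954: |R|=0.66870 <1
  x=-1.128: |R|=0.41276 <1
  x=-2.772: |R|=1.49369 >1
  x=-2.747: |R|=1.46005 >1
  x=-2.638: |R|=1.31959 >1
Stable set (-2.3529, 0).

z* = -2.3529.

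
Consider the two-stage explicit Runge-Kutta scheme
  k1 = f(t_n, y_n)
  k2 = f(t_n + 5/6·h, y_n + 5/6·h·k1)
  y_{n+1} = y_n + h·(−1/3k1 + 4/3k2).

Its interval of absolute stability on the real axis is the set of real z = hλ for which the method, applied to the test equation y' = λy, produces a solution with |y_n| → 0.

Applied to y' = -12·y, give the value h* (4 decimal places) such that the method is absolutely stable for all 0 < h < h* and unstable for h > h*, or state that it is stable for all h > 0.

On y'=λy, z=hλ:
  k1=λy_n ⇒ h·k1=z·y_n;  k2=λ(1+5/6z)y_n ⇒ h·k2=z(1+5/6z)y_n
  y_{n+1}/y_n = 1 − 1/3z + 4/3z(1+5/6z) = 1 + z + 10/9z²
  so R(z) = 1 + z + 10/9z².

Need |R(x)|<1, x<0.
x=-1.63: |R|=2.3221
R=1: x+10/9x²=0 ⇒ x=−9/10=-0.9000; min R=1−1/(4·10/9)=0.7750>−1
Confirm numerically:
  x=-0.663: |R|=0.82541 <1
  x=-0.613: |R|=0.80452 <1
  x=-0.610: |R|=0.80344 <1
  x=-0.425: |R|=0.77569 <1
  x=-1.362: |R|=1.69916 >1
  x=-0.984: |R|=1.09184 >1
So |R|<1 on (-0.9000, 0).

(-0.9000,0); λ=-12 ⇒ h* = (9/10)/12 = 0.0750.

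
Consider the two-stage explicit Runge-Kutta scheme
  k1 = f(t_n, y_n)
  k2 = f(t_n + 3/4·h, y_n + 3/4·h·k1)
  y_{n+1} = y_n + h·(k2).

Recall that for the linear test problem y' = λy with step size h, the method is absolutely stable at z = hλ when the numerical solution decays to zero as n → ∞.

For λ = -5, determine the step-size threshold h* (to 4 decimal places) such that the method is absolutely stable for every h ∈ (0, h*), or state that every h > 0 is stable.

(-1.3333,0); λ=-5 ⇒ h* = (4/3)/5 = 0.2667.

On y'=λy, z=hλ:
  k1=λy_n ⇒ h·k1=z·y_n;  k2=λ(1+3/4z)y_n ⇒ h·k2=z(1+3/4z)y_n
  y_{n+1}/y_n = 1 + z(1+3/4z) = 1 + z + 3/4z²
  ⇒ R(z) = 1 + z + 3/4z².

Need |R(x)|<1, x<0.
x=-0.31: |R|=0.7621
R=1: x+3/4x²=0 ⇒ x=−4/3=-1.3333; min R=1−1/(4·3/4)=0.6667>−1
Confirm numerically:
  x=-0.964: |R|=0.73297 <1
  x=-0.886: |R|=0.70275 <1
  x=-0.873: |R|=0.69860 <1
  x=-0.724: |R|=0.66913 <1
  x=-1.773: |R|=1.58465 >1
  x=-1.636: |R|=1.37137 >1
Interval (-1.3333, 0).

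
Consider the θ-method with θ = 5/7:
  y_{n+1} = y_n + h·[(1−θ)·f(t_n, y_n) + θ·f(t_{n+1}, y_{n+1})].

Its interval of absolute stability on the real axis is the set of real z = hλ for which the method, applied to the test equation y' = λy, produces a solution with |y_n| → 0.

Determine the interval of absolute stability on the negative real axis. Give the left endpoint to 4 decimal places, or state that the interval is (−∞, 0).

unbounded; (−∞, 0).

Test eqn y'=λy, z=hλ:
  y_{n+1} = y_n + z·[2/7·y_n + 5/7·y_{n+1}] ⇒ (1 − 5/7z)y_{n+1} = (1 + 2/7z)y_n
  so R(z) = (1 + 2/7z)/(1 − 5/7z).

Boundary: |R(x)|=1, x<0.
x=-0.74: |R|=0.5159
x=-2: |R|=0.1765
x=-10: |R|=0.2281
x=-100: |R|=0.3807
θ=5/7≥1/2 ⇒ |1+2/7x|<|1−5/7x| ∀x<0 ⇒ interval (−∞,0).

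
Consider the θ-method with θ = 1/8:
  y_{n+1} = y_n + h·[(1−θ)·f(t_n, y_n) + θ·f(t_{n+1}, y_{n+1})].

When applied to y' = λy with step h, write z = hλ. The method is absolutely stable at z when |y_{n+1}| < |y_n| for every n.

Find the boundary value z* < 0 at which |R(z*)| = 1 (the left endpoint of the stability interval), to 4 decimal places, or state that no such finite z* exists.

With y'=λy (z=hλ):
  y_{n+1} = y_n + z·[7/8·y_n + 1/8·y_{n+1}] ⇒ (1 − 1/8z)y_{n+1} = (1 + 7/8z)y_n
  R(z) = (1 + 7/8z)/(1 − 1/8z).

Solve |R(x)|<1 on ℝ⁻.
x=-1.22: |R|=0.0586
R=−1: 1+7/8x = −1+1/8x ⇒ -3/4x=2 ⇒ x=2/(-3/4)=-2.6667
Confirm numerically:
  x=-2.482: |R|=0.89429 <1
  x=-2.267: |R|=0.76644 <1
  x=-1.854: |R|=0.50518 <1
  x=-3.238: |R|=1.30504 >1
  x=-3.050: |R|=1.20814 >1
  x=-2.800: |R|=1.07407 >1
Interval (-2.6667, 0).

z* = -2.6667.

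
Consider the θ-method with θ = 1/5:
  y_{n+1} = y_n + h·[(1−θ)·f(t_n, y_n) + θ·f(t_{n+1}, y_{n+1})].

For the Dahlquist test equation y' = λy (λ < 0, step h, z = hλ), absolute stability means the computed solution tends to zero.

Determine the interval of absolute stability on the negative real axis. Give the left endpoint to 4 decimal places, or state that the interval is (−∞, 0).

Test eqn y'=λy, z=hλ:
  y_{n+1} = y_n + z·[4/5·y_n + 1/5·y_{n+1}] ⇒ (1 − 1/5z)y_{n+1} = (1 + 4/5z)y_n
  R(z) = (1 + 4/5z)/(1 − 1/5z).

Need |R(x)|<1, x<0.
x=-1.38: |R|=0.0815
R=−1: 1+4/5x = −1+1/5x ⇒ -3/5x=2 ⇒ x=2/(-3/5)=-3.3333
Confirm numerically:
  x=-3.216: |R|=0.95716 <1
  x=-3.168: |R|=0.93928 <1
  x=-2.074: |R|=0.46593 <1
  x=-1.453: |R|=0.12583 <1
  x=-3.496: |R|=1.05744 >1
  x=-3.385: |R|=1.01849 >1
Stable set (-3.3333, 0).

z∈(-3.3333,0).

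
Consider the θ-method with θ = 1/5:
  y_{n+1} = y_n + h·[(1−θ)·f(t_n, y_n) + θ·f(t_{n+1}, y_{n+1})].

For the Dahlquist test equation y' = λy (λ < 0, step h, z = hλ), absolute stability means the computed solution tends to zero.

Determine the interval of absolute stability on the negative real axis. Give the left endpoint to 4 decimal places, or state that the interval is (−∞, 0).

z∈(-3.3333,0).

On y'=λy, z=hλ:
  y_{n+1} = y_n + z·[4/5·y_n + 1/5·y_{n+1}] ⇒ (1 − 1/5z)y_{n+1} = (1 + 4/5z)y_n
  R(z) = (1 + 4/5z)/(1 − 1/5z).

Find x<0 with |R(x)|<1.
x=-1.1: |R|=0.0984
R=−1: 1+4/5x = −1+1/5x ⇒ -3/5x=2 ⇒ x=2/(-3/5)=-3.3333
Confirm numerically:
  x=-3.100: |R|=0.91358 <1
  x=-2.880: |R|=0.82741 <1
  x=-2.076: |R|=0.46693 <1
  x=-1.752: |R|=0.29739 <1
  x=-3.914: |R|=1.19542 >1
  x=-3.628: |R|=1.10246 >1
So |R|<1 on (-3.3333, 0).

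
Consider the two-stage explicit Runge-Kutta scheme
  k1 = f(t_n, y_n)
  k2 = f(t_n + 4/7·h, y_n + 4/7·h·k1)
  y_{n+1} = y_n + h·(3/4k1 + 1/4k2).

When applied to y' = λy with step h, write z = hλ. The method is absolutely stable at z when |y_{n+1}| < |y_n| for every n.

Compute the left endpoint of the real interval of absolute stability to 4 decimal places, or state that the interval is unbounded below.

z* = -7.0000.

With y'=λy (z=hλ):
  k1=λy_n ⇒ h·k1=z·y_n;  k2=λ(1+4/7z)y_n ⇒ h·k2=z(1+4/7z)y_n
  y_{n+1}/y_n = 1 + 3/4z + 1/4z(1+4/7z) = 1 + z + 1/7z²
  so R(z) = 1 + z + 1/7z².

Need |R(x)|<1, x<0.
x=-1: |R|=0.1429
R=1: x+1/7x²=0 ⇒ x=−7=-7.0000; min R=1−1/(4·1/7)=-0.7500>−1
Confirm numerically:
  x=-5.984: |R|=0.13147 <1
  x=-5.534: |R|=0.15898 <1
  x=-4.596: |R|=0.57840 <1
  x=-4.457: |R|=0.61916 <1
  x=-7.154: |R|=1.15739 >1
  x=-7.043: |R|=1.04326 >1
Stable set (-7.0000, 0).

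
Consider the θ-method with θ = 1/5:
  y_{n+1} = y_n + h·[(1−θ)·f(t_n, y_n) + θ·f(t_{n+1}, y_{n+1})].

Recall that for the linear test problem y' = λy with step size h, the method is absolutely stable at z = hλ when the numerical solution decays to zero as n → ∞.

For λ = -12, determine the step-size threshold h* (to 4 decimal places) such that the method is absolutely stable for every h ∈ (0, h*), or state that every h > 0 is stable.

(-3.3333,0); λ=-12 ⇒ h* = (10/3)/12 = 0.2778.

On y'=λy, z=hλ:
  y_{n+1} = y_n + z·[4/5·y_n + 1/5·y_{n+1}] ⇒ (1 − 1/5z)y_{n+1} = (1 + 4/5z)y_n
  Hence R(z) = (1 + 4/5z)/(1 − 1/5z).

Solve |R(x)|<1 on ℝ⁻.
x=-0.38: |R|=0.6468
R=−1: 1+4/5x = −1+1/5x ⇒ -3/5x=2 ⇒ x=2/(-3/5)=-3.3333
Confirm numerically:
  x=-2.123: |R|=0.49024 <1
  x=-2.101: |R|=0.47937 <1
  x=-1.438: |R|=0.11681 <1
  x=-3.850: |R|=1.17514 >1
  x=-3.362: |R|=1.01028 >1
So |R|<1 on (-3.3333, 0).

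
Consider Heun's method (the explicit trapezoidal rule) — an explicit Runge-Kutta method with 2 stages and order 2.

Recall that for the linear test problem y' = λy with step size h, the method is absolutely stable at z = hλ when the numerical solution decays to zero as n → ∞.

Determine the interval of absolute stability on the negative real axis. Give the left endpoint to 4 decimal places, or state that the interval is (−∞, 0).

(-2.0000, 0).

On y'=λy, z=hλ:
  order 2, 2-stage ⇒ R(z)=1+z+z^2/2
  (e.g. R(-1.13)=0.50845, |R|=0.50845)

Find x<0 with |R(x)|<1.
x=-1.13: |R|=0.5085
|R(-1.31)|=0.5481 |R(-0.57)|=0.5924 |R(-0.55)|=0.6013
Bisect:
  x_lo=-2.5796 |R|=1.7476  x_hi=-0.2929 |R|=0.7500
  mid=-1.43628 |R|=0.59517 →hi
  mid=-2.00795 |R|=1.00798 →lo
  mid=-1.72212 |R|=0.76073 →hi
  mid=-1.86503 |R|=0.87414 →hi
  mid=-1.93649 |R|=0.93851 →hi
  mid=-1.97222 |R|=0.97261 →hi
  mid=-1.99009 |R|=0.99013 →hi
  ...
  [-2.00013,-2.00000] ⇒ x*=-2.0000
Stable set (-2.0000, 0).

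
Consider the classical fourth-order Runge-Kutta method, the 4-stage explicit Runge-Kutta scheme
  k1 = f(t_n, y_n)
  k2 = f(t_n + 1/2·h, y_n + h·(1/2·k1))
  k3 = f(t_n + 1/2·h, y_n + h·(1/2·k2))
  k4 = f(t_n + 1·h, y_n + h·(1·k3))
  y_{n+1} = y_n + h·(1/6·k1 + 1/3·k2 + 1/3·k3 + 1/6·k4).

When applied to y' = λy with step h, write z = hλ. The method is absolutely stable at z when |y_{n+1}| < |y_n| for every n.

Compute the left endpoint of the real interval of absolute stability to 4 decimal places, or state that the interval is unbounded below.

Set f=λy, z=hλ:
  order 4, 4-stage ⇒ R(z)=1+z+z^2/2+z^3/6+z^4/24
  (e.g. R(-1.77)=0.28121, |R|=0.28121)

Need |R(x)|<1, x<0.
x=-1.77: |R|=0.2812
|R(-2.34)|=0.5116 |R(-2)|=0.3333 |R(-0.85)|=0.4306
Bisect:
  x_lo=-3.4318 |R|=2.5000  x_hi=-0.0570 |R|=0.9446
  mid=-1.74441 |R|=0.27820 →hi
  mid=-2.58811 |R|=0.74119 →hi
  mid=-3.00996 |R|=1.39504 →lo
  mid=-2.79903 |R|=1.02091 →lo
  mid=-2.69357 |R|=0.87029 →hi
  mid=-2.74630 |R|=0.94279 →hi
  mid=-2.77267 |R|=0.98113 →hi
  ...
  [-2.78544,-2.78523] ⇒ x*=-2.7853
So |R|<1 on (-2.7853, 0).

z* = -2.7853.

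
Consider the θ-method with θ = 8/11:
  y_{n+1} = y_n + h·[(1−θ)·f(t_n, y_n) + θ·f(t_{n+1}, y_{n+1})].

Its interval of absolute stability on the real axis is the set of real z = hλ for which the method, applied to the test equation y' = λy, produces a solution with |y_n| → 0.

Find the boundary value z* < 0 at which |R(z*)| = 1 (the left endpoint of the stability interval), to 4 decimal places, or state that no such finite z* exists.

With y'=λy (z=hλ):
  y_{n+1} = y_n + z·[3/11·y_n + 8/11·y_{n+1}] ⇒ (1 − 8/11z)y_{n+1} = (1 + 3/11z)y_n
  R(z) = (1 + 3/11z)/(1 − 8/11z).

Boundary: |R(x)|=1, x<0.
x=-1.13: |R|=0.3797
x=-2: |R|=0.1852
x=-10: |R|=0.2088
x=-100: |R|=0.3564
θ=8/11≥1/2 ⇒ |1+3/11x|<|1−8/11x| ∀x<0 ⇒ interval (−∞,0).

interval (−∞, 0).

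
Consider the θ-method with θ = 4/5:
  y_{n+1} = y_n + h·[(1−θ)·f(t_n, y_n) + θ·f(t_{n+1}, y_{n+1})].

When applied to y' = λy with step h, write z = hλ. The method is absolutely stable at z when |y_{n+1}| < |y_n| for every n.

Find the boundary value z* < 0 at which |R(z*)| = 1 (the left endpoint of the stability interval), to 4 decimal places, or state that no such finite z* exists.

interval (−∞, 0).

On y'=λy, z=hλ:
  y_{n+1} = y_n + z·[1/5·y_n + 4/5·y_{n+1}] ⇒ (1 − 4/5z)y_{n+1} = (1 + 1/5z)y_n
  so R(z) = (1 + 1/5z)/(1 − 4/5z).

Find x<0 with |R(x)|<1.
x=-1.08: |R|=0.4206
x=-2: |R|=0.2308
x=-10: |R|=0.1111
x=-100: |R|=0.2346
θ=4/5≥1/2 ⇒ |1+1/5x|<|1−4/5x| ∀x<0 ⇒ interval (−∞,0).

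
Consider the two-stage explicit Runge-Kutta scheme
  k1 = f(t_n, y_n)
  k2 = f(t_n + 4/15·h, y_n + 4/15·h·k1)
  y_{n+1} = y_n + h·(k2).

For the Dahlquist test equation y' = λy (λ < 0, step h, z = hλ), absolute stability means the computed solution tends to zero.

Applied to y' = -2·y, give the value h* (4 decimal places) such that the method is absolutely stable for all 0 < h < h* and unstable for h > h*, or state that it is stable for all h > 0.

Test eqn y'=λy, z=hλ:
  k1=λy_n ⇒ h·k1=z·y_n;  k2=λ(1+4/15z)y_n ⇒ h·k2=z(1+4/15z)y_n
  y_{n+1}/y_n = 1 + z(1+4/15z) = 1 + z + 4/15z²
  R(z) = 1 + z + 4/15z².

Find x<0 with |R(x)|<1.
x=-0.92: |R|=0.3057
R=1: x+4/15x²=0 ⇒ x=−15/4=-3.7500; min R=1−1/(4·4/15)=0.0625>−1
Confirm numerically:
  x=-2.315: |R|=0.11413 <1
  x=-2.083: |R|=0.07404 <1
  x=-1.976: |R|=0.06522 <1
  x=-4.284: |R|=1.61004 >1
  x=-4.069: |R|=1.34614 >1
  x=-3.948: |R|=1.20845 >1
Stable set (-3.7500, 0).

(-3.7500,0); λ=-2 ⇒ h* = (15/4)/2 = 1.8750.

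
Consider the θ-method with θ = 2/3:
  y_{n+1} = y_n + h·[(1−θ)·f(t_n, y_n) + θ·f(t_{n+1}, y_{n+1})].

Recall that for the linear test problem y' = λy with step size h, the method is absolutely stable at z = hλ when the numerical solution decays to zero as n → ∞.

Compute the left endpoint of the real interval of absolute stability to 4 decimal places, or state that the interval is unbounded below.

Set f=λy, z=hλ:
  y_{n+1} = y_n + z·[1/3·y_n + 2/3·y_{n+1}] ⇒ (1 − 2/3z)y_{n+1} = (1 + 1/3z)y_n
  so R(z) = (1 + 1/3z)/(1 − 2/3z).

Solve |R(x)|<1 on ℝ⁻.
x=-1.01: |R|=0.3964
x=-2: |R|=0.1429
x=-10: |R|=0.3043
x=-100: |R|=0.4778
θ=2/3≥1/2 ⇒ |1+1/3x|<|1−2/3x| ∀x<0 ⇒ stable on all of ℝ⁻.

interval (−∞, 0).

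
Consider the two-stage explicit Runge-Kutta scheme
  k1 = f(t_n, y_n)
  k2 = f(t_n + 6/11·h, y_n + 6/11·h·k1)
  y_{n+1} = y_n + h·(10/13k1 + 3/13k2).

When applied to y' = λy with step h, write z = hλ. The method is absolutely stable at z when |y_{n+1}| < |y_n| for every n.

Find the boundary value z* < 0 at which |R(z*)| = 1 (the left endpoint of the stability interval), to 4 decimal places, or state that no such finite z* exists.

z* = -7.9444.

Set f=λy, z=hλ:
  k1=λy_n ⇒ h·k1=z·y_n;  k2=λ(1+6/11z)y_n ⇒ h·k2=z(1+6/11z)y_n
  y_{n+1}/y_n = 1 + 10/13z + 3/13z(1+6/11z) = 1 + z + 18/143z²
  R(z) = 1 + z + 18/143z².

Find x<0 with |R(x)|<1.
x=-1.25: |R|=0.0533
R=1: x+18/143x²=0 ⇒ x=−143/18=-7.9444; min R=1−1/(4·18/143)=-0.9861>−1
Confirm numerically:
  x=-6.915: |R|=0.10395 <1
  x=-6.765: |R|=0.00434 <1
  x=-3.285: |R|=0.92666 <1
  x=-8.479: |R|=1.57052 >1
  x=-8.124: |R|=1.18361 >1
Stable set (-7.9444, 0).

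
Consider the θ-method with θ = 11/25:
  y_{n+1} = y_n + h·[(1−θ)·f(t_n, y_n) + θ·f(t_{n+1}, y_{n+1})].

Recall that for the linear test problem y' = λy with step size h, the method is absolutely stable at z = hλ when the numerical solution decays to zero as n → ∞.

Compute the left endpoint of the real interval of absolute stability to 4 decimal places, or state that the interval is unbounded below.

On y'=λy, z=hλ:
  y_{n+1} = y_n + z·[14/25·y_n + 11/25·y_{n+1}] ⇒ (1 − 11/25z)y_{n+1} = (1 + 14/25z)y_n
  Hence R(z) = (1 + 14/25z)/(1 − 11/25z).

Find x<0 with |R(x)|<1.
x=-0.32: |R|=0.7195
R=−1: 1+14/25x = −1+11/25x ⇒ -3/25x=2 ⇒ x=2/(-3/25)=-16.6667
Confirm numerically:
  x=-13.845: |R|=0.95225 <1
  x=-13.165: |R|=0.93814 <1
  x=-6.698: |R|=0.69693 <1
  x=-17.097: |R|=1.00606 >1
  x=-16.873: |R|=1.00294 >1
  x=-16.733: |R|=1.00095 >1
Interval (-16.6667, 0).

left endpoint -16.6667.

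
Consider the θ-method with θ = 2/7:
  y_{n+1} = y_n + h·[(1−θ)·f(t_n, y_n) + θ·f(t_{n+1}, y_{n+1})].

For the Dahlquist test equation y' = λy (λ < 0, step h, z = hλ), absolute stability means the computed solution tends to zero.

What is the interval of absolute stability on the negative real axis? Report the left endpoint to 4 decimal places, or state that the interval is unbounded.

(-4.6667, 0).

Test eqn y'=λy, z=hλ:
  y_{n+1} = y_n + z·[5/7·y_n + 2/7·y_{n+1}] ⇒ (1 − 2/7z)y_{n+1} = (1 + 5/7z)y_n
  so R(z) = (1 + 5/7z)/(1 − 2/7z).

Solve |R(x)|<1 on ℝ⁻.
x=-0.83: |R|=0.3291
R=−1: 1+5/7x = −1+2/7x ⇒ -3/7x=2 ⇒ x=2/(-3/7)=-4.6667
Confirm numerically:
  x=-3.418: |R|=0.72926 <1
  x=-3.399: |R|=0.72438 <1
  x=-2.907: |R|=0.58803 <1
  x=-5.186: |R|=1.08968 >1
  x=-5.111: |R|=1.07740 >1
  x=-4.848: |R|=1.03258 >1
Stable set (-4.6667, 0).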